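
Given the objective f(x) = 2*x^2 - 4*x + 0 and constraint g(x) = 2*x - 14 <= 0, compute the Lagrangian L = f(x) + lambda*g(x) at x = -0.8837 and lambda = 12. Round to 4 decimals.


Step 1: Evaluate f(x).
f(-0.8837) = 2*(-0.8837)^2 - 4*(-0.8837) + 0 = 5.0967
Step 2: Evaluate g(x).
g(-0.8837) = 2*-0.8837 - 14 = -15.7674
Step 3: Compute Lagrangian.
L = 5.0967 + 12*-15.7674 = -184.1121


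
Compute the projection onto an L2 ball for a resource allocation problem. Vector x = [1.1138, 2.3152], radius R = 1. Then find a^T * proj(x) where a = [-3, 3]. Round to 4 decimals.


Step 1: Compute ||x|| (intermediates to 6 decimals).
||x|| = sqrt(1.1138^2 + 2.3152^2) = 2.569183
Step 2: Project.
Since ||x|| > R, scale = R/||x|| = 1/2.569183 = 0.389229, proj(x) = scale * x
proj(x) = [0.433523, 0.901143]
Step 3: Dot product.
a^T * proj(x) = -3*0.433523 + 3*0.901143 = 1.4029


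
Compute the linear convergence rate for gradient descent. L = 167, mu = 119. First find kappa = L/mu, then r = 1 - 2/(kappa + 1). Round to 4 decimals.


Step 1: Compute the condition number.
kappa = L/mu = 167/119 = 1.4034
Step 2: Compute the convergence rate.
r = 1 - 2/(kappa + 1) = 1 - 2*mu/(L + mu) = (L - mu)/(L + mu) = 48/286 = 0.1678


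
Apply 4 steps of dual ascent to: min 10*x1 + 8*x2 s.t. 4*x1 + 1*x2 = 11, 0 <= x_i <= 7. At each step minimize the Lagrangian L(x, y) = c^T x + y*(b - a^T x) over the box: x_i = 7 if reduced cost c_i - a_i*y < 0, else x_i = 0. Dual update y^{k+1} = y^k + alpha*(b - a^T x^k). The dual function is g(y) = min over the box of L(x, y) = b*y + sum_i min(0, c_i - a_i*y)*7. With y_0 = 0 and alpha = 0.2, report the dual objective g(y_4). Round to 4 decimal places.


Dual ascent for LP: min 10*x1 + 8*x2, 4*x1 + 1*x2 = 11, 0 <= x_i <= 7
Step 1: y^k = 0.0, reduced costs: (10.0, 8.0)
  x^k = (0.0, 0.0), subgradient = b - a^T x = 11.0
  y^{k+1} = 0.0 + 0.2*11.0 = 2.2
Step 2: y^k = 2.2, reduced costs: (1.2, 5.8)
  x^k = (0.0, 0.0), subgradient = b - a^T x = 11.0
  y^{k+1} = 2.2 + 0.2*11.0 = 4.4
Step 3: y^k = 4.4, reduced costs: (-7.6, 3.6)
  x^k = (7.0, 0.0), subgradient = b - a^T x = -17.0
  y^{k+1} = 4.4 + 0.2*-17.0 = 1.0
Step 4: y^k = 1.0, reduced costs: (6.0, 7.0)
  x^k = (0.0, 0.0), subgradient = b - a^T x = 11.0
  y^{k+1} = 1.0 + 0.2*11.0 = 3.2
Dual objective at y_4 = 3.2: reduced costs (-2.8, 4.8), box minimizer x = (7.0, 0.0)
g(y_4) = b*y + (c1 - a1*y)*x1 + (c2 - a2*y)*x2 = 11*3.2 + (-2.8)*7.0 + 4.8*0.0 = 35.2 - 19.6 + 0.0 = 15.6


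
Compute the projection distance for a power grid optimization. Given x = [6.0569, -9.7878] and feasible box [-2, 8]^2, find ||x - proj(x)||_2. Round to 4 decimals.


Project each component onto [-2, 8].
clip(6.0569) = 6.0569, clip(-9.7878) = -2.0
Projection = [6.0569, -2.0]
Squared diffs: [0.0, 60.6498]
Distance = sqrt(60.6498) = 7.7878


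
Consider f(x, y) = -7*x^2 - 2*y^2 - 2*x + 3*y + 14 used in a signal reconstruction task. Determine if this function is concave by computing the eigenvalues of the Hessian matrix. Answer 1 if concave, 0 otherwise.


The Hessian of f(x,y) = -7*x^2 - 2*y^2 - 2*x + 3*y + 14 is:
H = [[-14, 0], [0, -4]]
Trace = -14 - 4 = -18
Determinant = -14*-4 - (0)^2 = 56
Discriminant = (-18)^2 - 4*56 = 100.0
Eigenvalues: lambda_1 = -14.0, lambda_2 = -4.0
The function is concave.

1


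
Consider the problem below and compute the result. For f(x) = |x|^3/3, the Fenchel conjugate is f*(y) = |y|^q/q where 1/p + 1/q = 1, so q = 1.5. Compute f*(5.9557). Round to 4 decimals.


The conjugate exponent q satisfies 1/p + 1/q = 1.
p = 3, so q = 3/(3 - 1) = 1.5
|y|^q = 5.9557^1.5 = 14.5345
f*(5.9557) = 14.5345 / 1.5 = 9.6896


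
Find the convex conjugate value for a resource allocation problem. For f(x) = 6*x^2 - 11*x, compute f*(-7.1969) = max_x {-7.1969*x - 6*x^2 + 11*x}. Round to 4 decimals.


f*(y) = sup_x {y*x - a*x^2 - b*x} = sup_x {(y-b)*x - a*x^2}
FOC: (y - b) - 2a*x = 0 => x* = (y - b)/(2a)
x* = (-7.1969 + 11)/(2*6) = 0.3169
f*(-7.1969) = (y-b)^2/(4a) = (-7.1969 + 11)^2/(4*6)
= 14.4636/24 = 0.6026


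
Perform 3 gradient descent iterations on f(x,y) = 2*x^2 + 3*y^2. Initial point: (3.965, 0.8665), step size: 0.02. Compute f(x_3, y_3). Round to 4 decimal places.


Gradient descent on f(x,y) = 2*x^2 + 3*y^2.
Starting point: (3.965, 0.8665), alpha = 0.02
Step 1: grad_x = 2*2*3.965 = 15.86, grad_y = 2*3*0.8665 = 5.199
  x_1 = 3.965 - 0.02*15.86 = 3.6478
  y_1 = 0.8665 - 0.02*5.199 = 0.7625
Step 2: grad_x = 2*2*3.6478 = 14.5912, grad_y = 2*3*0.7625 = 4.5751
  x_2 = 3.6478 - 0.02*14.5912 = 3.356
  y_2 = 0.7625 - 0.02*4.5751 = 0.671
Step 3: grad_x = 2*2*3.356 = 13.4239, grad_y = 2*3*0.671 = 4.0261
  x_3 = 3.356 - 0.02*13.4239 = 3.0875
  y_3 = 0.671 - 0.02*4.0261 = 0.5905
f(3.0875, 0.5905) = 2*3.0875^2 + 3*0.5905^2 = 20.1113


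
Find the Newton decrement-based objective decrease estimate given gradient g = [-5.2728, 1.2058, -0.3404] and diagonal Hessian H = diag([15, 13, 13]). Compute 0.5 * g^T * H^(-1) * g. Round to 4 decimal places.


Step 1: H is diagonal, so H^(-1) * g = [-0.3515, 0.0928, -0.0262].
Step 2: g^T H^(-1) g = sum_i g_i^2 / H_ii
  = (-5.2728)^2/15 + (1.2058)^2/13 + (-0.3404)^2/13
  = 1.8535 + 0.1118 + 0.0089 = 1.9743
Step 3: Objective decrease = 0.5 * g^T H^(-1) g = 0.9871


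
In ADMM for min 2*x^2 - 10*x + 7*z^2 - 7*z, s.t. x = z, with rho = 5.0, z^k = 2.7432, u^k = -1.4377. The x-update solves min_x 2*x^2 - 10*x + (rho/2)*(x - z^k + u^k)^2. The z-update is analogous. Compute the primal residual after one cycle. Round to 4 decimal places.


ADMM iteration with rho = 5.0, z^k = 2.7432, u^k = -1.4377
Step 1: x-update.
Minimize 2*x^2 - 10*x + (5.0/2)*(x - 2.7432 - 1.4377)^2
FOC: (2*2 + 5.0)*x = 10 + 5.0*(2.7432 + 1.4377)
x^{k+1} = 3.4338
Step 2: z-update.
Minimize 7*z^2 - 7*z + (5.0/2)*(3.4338 - z - 1.4377)^2
FOC: (2*7 + 5.0)*z = 7 + 5.0*(3.4338 - 1.4377)
z^{k+1} = 0.8937
Step 3: u-update.
u^{k+1} = -1.4377 + 3.4338 - 0.8937 = 1.1024
Step 4: Primal residual = |3.4338 - 0.8937| = 2.5401


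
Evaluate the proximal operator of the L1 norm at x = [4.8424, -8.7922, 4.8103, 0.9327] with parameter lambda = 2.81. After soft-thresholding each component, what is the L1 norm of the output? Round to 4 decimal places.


Soft-thresholding with lambda = 2.81:
prox(4.8424) = sign(4.8424)*max(|4.8424| - 2.81, 0) = 2.0324
prox(-8.7922) = sign(-8.7922)*max(|-8.7922| - 2.81, 0) = -5.9822
prox(4.8103) = sign(4.8103)*max(|4.8103| - 2.81, 0) = 2.0003
prox(0.9327) = sign(0.9327)*max(|0.9327| - 2.81, 0) = 0.0
prox(x) = [2.0324, -5.9822, 2.0003, 0.0]
||prox(x)||_1 = 2.0324 + 5.9822 + 2.0003 + 0.0 = 10.0149


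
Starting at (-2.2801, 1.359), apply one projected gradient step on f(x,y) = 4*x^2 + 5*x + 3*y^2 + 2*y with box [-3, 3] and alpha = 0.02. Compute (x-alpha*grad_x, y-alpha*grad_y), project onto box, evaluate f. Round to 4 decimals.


Step 1: Compute gradient at (-2.2801, 1.359).
grad_x = 2*4*-2.2801 + 5 = -13.2408
grad_y = 2*3*1.359 + 2 = 10.154
Step 2: Gradient step.
x_raw = -2.2801 - 0.02*-13.2408 = -2.0153
y_raw = 1.359 - 0.02*10.154 = 1.1559
Step 3: Project onto [-3, 3].
x_proj = clip(-2.0153) = -2.0153
y_proj = clip(1.1559) = 1.1559
Step 4: Evaluate f.
f(-2.0153, 1.1559) = 12.4894


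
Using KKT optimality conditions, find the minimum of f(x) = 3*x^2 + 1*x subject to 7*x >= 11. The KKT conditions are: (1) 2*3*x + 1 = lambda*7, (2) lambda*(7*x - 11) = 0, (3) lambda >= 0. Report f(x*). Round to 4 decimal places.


Step 1: Try lambda = 0 (constraint inactive).
x_unc = -1/(2*3) = -0.1667
Check: 7*-0.1667 = -1.1669 < 11 -- violated!
Step 2: Constraint must be active: 7*x = 11
x* = 11/7 = 1.5714 (rounded; the exact value 11/7 is used below)
lambda = (2*3*(11/7) + 1)/7 = 1.4898
Step 3: Compute optimal value.
f(x*) = 3*(11/7)^2 + 1*(11/7) = 8.9796


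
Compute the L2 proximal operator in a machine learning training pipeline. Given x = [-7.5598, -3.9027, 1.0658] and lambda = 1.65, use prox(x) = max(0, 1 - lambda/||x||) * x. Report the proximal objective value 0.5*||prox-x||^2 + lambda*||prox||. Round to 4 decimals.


Step 1: Compute ||x||.
||x|| = 8.5742
Step 2: Compute scaling factor.
scale = max(0, 1 - 1.65/8.5742) = 0.8076
Step 3: prox(x) = [-6.105, -3.1517, 0.8607]
||prox(x)|| = 6.9242
Step 4: Proximal objective.
0.5*||prox-x||^2 = 1.3613
lambda*||prox|| = 11.4249
Total = 12.7862


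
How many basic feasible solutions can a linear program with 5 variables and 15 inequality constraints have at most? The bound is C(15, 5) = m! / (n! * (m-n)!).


Each vertex corresponds to some choice of n active constraints out of m, so the number of vertices is at most C(m, n) = m! / (n!(m-n)!).
m = 15, n = 5
Numerator: 15 * 14 * 13 * 12 * 11
Denominator: 5! = 120
C(15, 5) = 3003


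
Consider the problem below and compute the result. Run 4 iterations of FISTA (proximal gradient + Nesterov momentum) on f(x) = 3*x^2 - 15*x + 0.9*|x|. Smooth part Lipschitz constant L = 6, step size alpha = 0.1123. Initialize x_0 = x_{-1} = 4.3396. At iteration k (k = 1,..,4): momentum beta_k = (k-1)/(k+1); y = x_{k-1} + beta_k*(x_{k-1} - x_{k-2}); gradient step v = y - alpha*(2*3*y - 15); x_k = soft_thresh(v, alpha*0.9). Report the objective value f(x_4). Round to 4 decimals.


FISTA on f(x) = 3*x^2 - 15*x + 0.9*|x|
L = 6, alpha = 0.1123
Iteration 1: beta = 0.0, y = 4.3396 + 0.0*(4.3396 - 4.3396) = 4.3396
  grad(y) = 11.0376, v = y - alpha*grad = 3.1001
  prox(v) = soft_thresh(3.1001, 0.1011) = 2.999
Iteration 2: beta = 0.3333, y = 2.999 + 0.3333*(2.999 - 4.3396) = 2.5521
  grad(y) = 0.3129, v = y - alpha*grad = 2.517
  prox(v) = soft_thresh(2.517, 0.1011) = 2.4159
Iteration 3: beta = 0.5, y = 2.4159 + 0.5*(2.4159 - 2.999) = 2.1244
  grad(y) = -2.2536, v = y - alpha*grad = 2.3775
  prox(v) = soft_thresh(2.3775, 0.1011) = 2.2764
Iteration 4: beta = 0.6, y = 2.2764 + 0.6*(2.2764 - 2.4159) = 2.1927
  grad(y) = -1.8438, v = y - alpha*grad = 2.3998
  prox(v) = soft_thresh(2.3998, 0.1011) = 2.2987
f(x_4) = 3*2.2987^2 - 15*2.2987 + 0.9*|2.2987| = -16.5596


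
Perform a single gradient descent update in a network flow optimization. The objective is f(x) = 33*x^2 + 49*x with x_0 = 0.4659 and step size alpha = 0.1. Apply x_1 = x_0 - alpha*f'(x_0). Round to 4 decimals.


We compute the gradient at x_0 and apply the update.
f'(x) = 66*x + 49
f'(0.4659) = 66*0.4659 + 49 = 79.7494
x_1 = 0.4659 - 0.1*79.7494 = -7.509


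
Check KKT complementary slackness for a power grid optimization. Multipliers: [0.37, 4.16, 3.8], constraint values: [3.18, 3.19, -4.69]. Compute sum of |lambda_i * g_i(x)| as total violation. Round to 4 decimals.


KKT complementary slackness check:
lambda_1 * g_1 = 0.37 * 3.18 = 1.1766
lambda_2 * g_2 = 4.16 * 3.19 = 13.2704
lambda_3 * g_3 = 3.8 * -4.69 = -17.822
Total violation = 1.1766 + 13.2704 + 17.822 = 32.269


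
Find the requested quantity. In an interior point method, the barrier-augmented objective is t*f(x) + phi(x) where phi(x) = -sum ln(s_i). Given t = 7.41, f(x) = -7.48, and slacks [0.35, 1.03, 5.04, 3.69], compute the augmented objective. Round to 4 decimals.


Step 1: Compute log-barrier.
ln values: [-1.0498, 0.0296, 1.6174, 1.3056]
phi = -(-1.0498 + 0.0296 + 1.6174 + 1.3056) = -1.9028
Step 2: Compute augmented objective.
t*f(x) = 7.41*-7.48 = -55.4268
Total = -55.4268 - 1.9028 = -57.3296


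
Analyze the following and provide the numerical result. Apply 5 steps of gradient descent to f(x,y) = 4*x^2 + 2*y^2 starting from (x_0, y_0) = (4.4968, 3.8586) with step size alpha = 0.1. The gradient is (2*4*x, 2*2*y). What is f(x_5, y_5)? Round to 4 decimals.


Gradient descent on f(x,y) = 4*x^2 + 2*y^2.
Starting point: (4.4968, 3.8586), alpha = 0.1
Step 1: grad_x = 2*4*4.4968 = 35.9744, grad_y = 2*2*3.8586 = 15.4344
  x_1 = 4.4968 - 0.1*35.9744 = 0.8994
  y_1 = 3.8586 - 0.1*15.4344 = 2.3152
Step 2: grad_x = 2*4*0.8994 = 7.1949, grad_y = 2*2*2.3152 = 9.2606
  x_2 = 0.8994 - 0.1*7.1949 = 0.1799
  y_2 = 2.3152 - 0.1*9.2606 = 1.3891
Step 3: grad_x = 2*4*0.1799 = 1.439, grad_y = 2*2*1.3891 = 5.5564
  x_3 = 0.1799 - 0.1*1.439 = 0.036
  y_3 = 1.3891 - 0.1*5.5564 = 0.8335
Step 4: grad_x = 2*4*0.036 = 0.2878, grad_y = 2*2*0.8335 = 3.3338
  x_4 = 0.036 - 0.1*0.2878 = 0.0072
  y_4 = 0.8335 - 0.1*3.3338 = 0.5001
Step 5: grad_x = 2*4*0.0072 = 0.0576, grad_y = 2*2*0.5001 = 2.0003
  x_5 = 0.0072 - 0.1*0.0576 = 0.0014
  y_5 = 0.5001 - 0.1*2.0003 = 0.3
f(0.0014, 0.3) = 4*0.0014^2 + 2*0.3^2 = 0.1801


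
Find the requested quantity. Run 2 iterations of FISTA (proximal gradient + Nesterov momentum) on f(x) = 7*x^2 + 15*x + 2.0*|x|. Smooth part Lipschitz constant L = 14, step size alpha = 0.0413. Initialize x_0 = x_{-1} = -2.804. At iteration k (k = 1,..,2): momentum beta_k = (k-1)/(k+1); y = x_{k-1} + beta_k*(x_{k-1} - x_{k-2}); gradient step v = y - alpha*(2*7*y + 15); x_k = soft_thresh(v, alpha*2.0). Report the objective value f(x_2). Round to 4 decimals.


FISTA on f(x) = 7*x^2 + 15*x + 2.0*|x|
L = 14, alpha = 0.0413
Iteration 1: beta = 0.0, y = -2.804 + 0.0*(-2.804 + 2.804) = -2.804
  grad(y) = -24.256, v = y - alpha*grad = -1.8022
  prox(v) = soft_thresh(-1.8022, 0.0826) = -1.7196
Iteration 2: beta = 0.3333, y = -1.7196 + 0.3333*(-1.7196 + 2.804) = -1.3582
  grad(y) = -4.0144, v = y - alpha*grad = -1.1924
  prox(v) = soft_thresh(-1.1924, 0.0826) = -1.1098
f(x_2) = 7*(-1.1098)^2 + 15*(-1.1098) + 2.0*|-1.1098| = -5.8059


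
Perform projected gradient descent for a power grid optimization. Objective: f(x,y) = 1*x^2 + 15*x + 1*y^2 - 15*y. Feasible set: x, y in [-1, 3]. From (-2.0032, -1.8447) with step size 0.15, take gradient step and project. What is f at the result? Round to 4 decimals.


Step 1: Compute gradient at (-2.0032, -1.8447).
grad_x = 2*1*-2.0032 + 15 = 10.9936
grad_y = 2*1*-1.8447 - 15 = -18.6894
Step 2: Gradient step.
x_raw = -2.0032 - 0.15*10.9936 = -3.6522
y_raw = -1.8447 - 0.15*-18.6894 = 0.9587
Step 3: Project onto [-1, 3].
x_proj = clip(-3.6522) = -1.0
y_proj = clip(0.9587) = 0.9587
Step 4: Evaluate f.
f(-1.0, 0.9587) = -27.4615


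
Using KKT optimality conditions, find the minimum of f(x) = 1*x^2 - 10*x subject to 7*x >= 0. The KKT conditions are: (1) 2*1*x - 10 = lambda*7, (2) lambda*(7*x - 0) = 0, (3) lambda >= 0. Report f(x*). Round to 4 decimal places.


Step 1: Try lambda = 0 (constraint inactive).
Stationarity: 2*1*x - 10 = 0
x* = 10/(2*1) = 5.0
Check constraint: 7*5.0 = 35.0 >= 0 -- satisfied.
Step 2: Compute optimal value.
f(x*) = 1*5.0^2 - 10*5.0 = -25.0


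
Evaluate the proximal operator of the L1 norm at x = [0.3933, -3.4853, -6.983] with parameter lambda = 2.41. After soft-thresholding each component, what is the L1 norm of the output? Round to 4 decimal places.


Soft-thresholding with lambda = 2.41:
prox(0.3933) = sign(0.3933)*max(|0.3933| - 2.41, 0) = 0.0
prox(-3.4853) = sign(-3.4853)*max(|-3.4853| - 2.41, 0) = -1.0753
prox(-6.983) = sign(-6.983)*max(|-6.983| - 2.41, 0) = -4.573
prox(x) = [0.0, -1.0753, -4.573]
||prox(x)||_1 = 0.0 + 1.0753 + 4.573 = 5.6483


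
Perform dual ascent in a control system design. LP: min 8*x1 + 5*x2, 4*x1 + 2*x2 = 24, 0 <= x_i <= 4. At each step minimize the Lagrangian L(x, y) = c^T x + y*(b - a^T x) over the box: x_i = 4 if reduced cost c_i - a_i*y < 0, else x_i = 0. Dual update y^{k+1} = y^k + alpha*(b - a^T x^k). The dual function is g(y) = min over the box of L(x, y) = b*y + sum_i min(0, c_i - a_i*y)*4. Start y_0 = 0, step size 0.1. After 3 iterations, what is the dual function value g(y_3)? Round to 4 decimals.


Dual ascent for LP: min 8*x1 + 5*x2, 4*x1 + 2*x2 = 24, 0 <= x_i <= 4
Step 1: y^k = 0.0, reduced costs: (8.0, 5.0)
  x^k = (0.0, 0.0), subgradient = b - a^T x = 24.0
  y^{k+1} = 0.0 + 0.1*24.0 = 2.4
Step 2: y^k = 2.4, reduced costs: (-1.6, 0.2)
  x^k = (4.0, 0.0), subgradient = b - a^T x = 8.0
  y^{k+1} = 2.4 + 0.1*8.0 = 3.2
Step 3: y^k = 3.2, reduced costs: (-4.8, -1.4)
  x^k = (4.0, 4.0), subgradient = b - a^T x = 0.0
  y^{k+1} = 3.2 + 0.1*0.0 = 3.2
Dual objective at y_3 = 3.2: reduced costs (-4.8, -1.4), box minimizer x = (4.0, 4.0)
g(y_3) = b*y + (c1 - a1*y)*x1 + (c2 - a2*y)*x2 = 24*3.2 + (-4.8)*4.0 + (-1.4)*4.0 = 76.8 - 19.2 - 5.6 = 52.0


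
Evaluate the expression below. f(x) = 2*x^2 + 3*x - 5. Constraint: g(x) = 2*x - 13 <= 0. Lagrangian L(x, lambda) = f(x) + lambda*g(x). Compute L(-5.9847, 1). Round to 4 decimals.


Step 1: Evaluate f(x).
f(-5.9847) = 2*(-5.9847)^2 + 3*(-5.9847) - 5 = 48.6792
Step 2: Evaluate g(x).
g(-5.9847) = 2*-5.9847 - 13 = -24.9694
Step 3: Compute Lagrangian.
L = 48.6792 + 1*-24.9694 = 23.7098


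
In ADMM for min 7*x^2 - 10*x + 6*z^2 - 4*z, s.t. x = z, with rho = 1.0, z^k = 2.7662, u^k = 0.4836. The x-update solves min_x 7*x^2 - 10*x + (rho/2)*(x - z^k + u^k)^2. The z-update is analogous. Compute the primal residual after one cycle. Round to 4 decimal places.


ADMM iteration with rho = 1.0, z^k = 2.7662, u^k = 0.4836
Step 1: x-update.
Minimize 7*x^2 - 10*x + (1.0/2)*(x - 2.7662 + 0.4836)^2
FOC: (2*7 + 1.0)*x = 10 + 1.0*(2.7662 - 0.4836)
x^{k+1} = 0.8188
Step 2: z-update.
Minimize 6*z^2 - 4*z + (1.0/2)*(0.8188 - z + 0.4836)^2
FOC: (2*6 + 1.0)*z = 4 + 1.0*(0.8188 + 0.4836)
z^{k+1} = 0.4079
Step 3: u-update.
u^{k+1} = 0.4836 + 0.8188 - 0.4079 = 0.8946
Step 4: Primal residual = |0.8188 - 0.4079| = 0.411


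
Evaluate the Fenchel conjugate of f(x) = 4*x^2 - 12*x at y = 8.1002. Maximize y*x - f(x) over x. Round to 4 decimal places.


f*(y) = sup_x {y*x - a*x^2 - b*x} = sup_x {(y-b)*x - a*x^2}
FOC: (y - b) - 2a*x = 0 => x* = (y - b)/(2a)
x* = (8.1002 + 12)/(2*4) = 2.5125
f*(8.1002) = (y-b)^2/(4a) = (8.1002 + 12)^2/(4*4)
= 404.018/16 = 25.2511


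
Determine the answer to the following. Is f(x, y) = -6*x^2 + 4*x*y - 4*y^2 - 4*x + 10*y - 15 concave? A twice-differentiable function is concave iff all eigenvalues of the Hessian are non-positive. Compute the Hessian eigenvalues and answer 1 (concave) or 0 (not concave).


The Hessian of f(x,y) = -6*x^2 + 4*x*y - 4*y^2 - 4*x + 10*y - 15 is:
H = [[-12, 4], [4, -8]]
Trace = -12 - 8 = -20
Determinant = -12*-8 - (4)^2 = 80
Discriminant = (-20)^2 - 4*80 = 80.0
Eigenvalues: lambda_1 = -14.4721, lambda_2 = -5.5279
The function is concave.

1


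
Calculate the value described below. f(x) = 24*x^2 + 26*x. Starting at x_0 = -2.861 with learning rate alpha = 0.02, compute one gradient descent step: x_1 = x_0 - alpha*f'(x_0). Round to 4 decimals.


We compute the gradient at x_0 and apply the update.
f'(x) = 48*x + 26
f'(-2.861) = 48*-2.861 + 26 = -111.328
x_1 = -2.861 - 0.02*-111.328 = -0.6344


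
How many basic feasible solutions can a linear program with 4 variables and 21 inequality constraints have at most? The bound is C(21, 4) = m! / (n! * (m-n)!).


Each vertex corresponds to some choice of n active constraints out of m, so the number of vertices is at most C(m, n) = m! / (n!(m-n)!).
m = 21, n = 4
Numerator: 21 * 20 * 19 * 18
Denominator: 4! = 24
C(21, 4) = 5985


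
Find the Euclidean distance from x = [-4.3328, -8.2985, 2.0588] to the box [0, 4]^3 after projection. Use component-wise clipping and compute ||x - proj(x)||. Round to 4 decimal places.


Project each component onto [0, 4].
clip(-4.3328) = 0.0, clip(-8.2985) = 0.0, clip(2.0588) = 2.0588
Projection = [0.0, 0.0, 2.0588]
Squared diffs: [18.7732, 68.8651, 0.0]
Distance = sqrt(87.6383) = 9.3615


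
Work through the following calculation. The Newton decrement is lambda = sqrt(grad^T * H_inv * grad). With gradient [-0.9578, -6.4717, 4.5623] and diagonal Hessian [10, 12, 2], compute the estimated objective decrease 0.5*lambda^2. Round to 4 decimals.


Step 1: H is diagonal, so H^(-1) * g = [-0.0958, -0.5393, 2.2812].
Step 2: g^T H^(-1) g = sum_i g_i^2 / H_ii
  = (-0.9578)^2/10 + (-6.4717)^2/12 + (4.5623)^2/2
  = 0.0917 + 3.4902 + 10.4073 = 13.9893
Step 3: Objective decrease = 0.5 * g^T H^(-1) g = 6.9946


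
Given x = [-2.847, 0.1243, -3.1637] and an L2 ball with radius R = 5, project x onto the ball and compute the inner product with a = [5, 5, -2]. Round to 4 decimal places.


Step 1: Compute ||x|| (intermediates to 6 decimals).
||x|| = sqrt((-2.847)^2 + 0.1243^2 + (-3.1637)^2) = 4.257917
Step 2: Project.
Since ||x|| <= R, proj = x (no scaling needed).
proj(x) = [-2.847, 0.1243, -3.1637]
Step 3: Dot product.
a^T * proj(x) = 5*(-2.847) + 5*0.1243 - 2*(-3.1637) = -7.2861


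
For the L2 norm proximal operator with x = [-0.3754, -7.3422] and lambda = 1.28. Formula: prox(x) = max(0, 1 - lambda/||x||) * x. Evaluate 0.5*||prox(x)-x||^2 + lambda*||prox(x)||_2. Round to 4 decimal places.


Step 1: Compute ||x||.
||x|| = 7.3518
Step 2: Compute scaling factor.
scale = max(0, 1 - 1.28/7.3518) = 0.8259
Step 3: prox(x) = [-0.31, -6.0639]
||prox(x)|| = 6.0718
Step 4: Proximal objective.
0.5*||prox-x||^2 = 0.8192
lambda*||prox|| = 7.7719
Total = 8.5911


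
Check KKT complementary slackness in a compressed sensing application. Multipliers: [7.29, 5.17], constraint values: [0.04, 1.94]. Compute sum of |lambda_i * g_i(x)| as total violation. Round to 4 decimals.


KKT complementary slackness check:
lambda_1 * g_1 = 7.29 * 0.04 = 0.2916
lambda_2 * g_2 = 5.17 * 1.94 = 10.0298
Total violation = 0.2916 + 10.0298 = 10.3214


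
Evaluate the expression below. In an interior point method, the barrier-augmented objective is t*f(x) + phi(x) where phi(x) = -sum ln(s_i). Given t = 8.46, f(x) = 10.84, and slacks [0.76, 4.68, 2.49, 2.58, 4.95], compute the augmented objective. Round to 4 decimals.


Step 1: Compute log-barrier.
ln values: [-0.2744, 1.5433, 0.9123, 0.9478, 1.5994]
phi = -(-0.2744 + 1.5433 + 0.9123 + 0.9478 + 1.5994) = -4.7283
Step 2: Compute augmented objective.
t*f(x) = 8.46*10.84 = 91.7064
Total = 91.7064 - 4.7283 = 86.9781


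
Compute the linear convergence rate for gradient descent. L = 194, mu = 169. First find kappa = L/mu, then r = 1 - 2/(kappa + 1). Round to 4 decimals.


Step 1: Compute the condition number.
kappa = L/mu = 194/169 = 1.1479
Step 2: Compute the convergence rate.
r = 1 - 2/(kappa + 1) = 1 - 2*mu/(L + mu) = (L - mu)/(L + mu) = 25/363 = 0.0689


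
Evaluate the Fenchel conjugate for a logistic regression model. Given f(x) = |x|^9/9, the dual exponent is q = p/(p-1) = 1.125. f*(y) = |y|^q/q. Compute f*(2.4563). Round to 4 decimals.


The conjugate exponent q satisfies 1/p + 1/q = 1.
p = 9, so q = 9/(9 - 1) = 1.125
|y|^q = 2.4563^1.125 = 2.7483
f*(2.4563) = 2.7483 / 1.125 = 2.4429


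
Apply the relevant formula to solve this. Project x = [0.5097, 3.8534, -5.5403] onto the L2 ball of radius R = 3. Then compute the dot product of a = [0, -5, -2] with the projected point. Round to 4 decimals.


Step 1: Compute ||x|| (intermediates to 6 decimals).
||x|| = sqrt(0.5097^2 + 3.8534^2 + (-5.5403)^2) = 6.767822
Step 2: Project.
Since ||x|| > R, scale = R/||x|| = 3/6.767822 = 0.443274, proj(x) = scale * x
proj(x) = [0.225937, 1.708112, -2.455871]
Step 3: Dot product.
a^T * proj(x) = 0*0.225937 - 5*1.708112 - 2*(-2.455871) = -3.6288


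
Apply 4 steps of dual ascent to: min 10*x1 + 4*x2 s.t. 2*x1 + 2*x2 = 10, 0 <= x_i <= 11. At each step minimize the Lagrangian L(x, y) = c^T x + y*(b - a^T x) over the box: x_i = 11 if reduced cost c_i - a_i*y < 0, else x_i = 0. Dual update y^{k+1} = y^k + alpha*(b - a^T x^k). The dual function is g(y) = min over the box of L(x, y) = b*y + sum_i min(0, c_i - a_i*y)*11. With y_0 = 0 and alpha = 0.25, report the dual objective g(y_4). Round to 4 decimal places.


Dual ascent for LP: min 10*x1 + 4*x2, 2*x1 + 2*x2 = 10, 0 <= x_i <= 11
Step 1: y^k = 0.0, reduced costs: (10.0, 4.0)
  x^k = (0.0, 0.0), subgradient = b - a^T x = 10.0
  y^{k+1} = 0.0 + 0.25*10.0 = 2.5
Step 2: y^k = 2.5, reduced costs: (5.0, -1.0)
  x^k = (0.0, 11.0), subgradient = b - a^T x = -12.0
  y^{k+1} = 2.5 + 0.25*-12.0 = -0.5
Step 3: y^k = -0.5, reduced costs: (11.0, 5.0)
  x^k = (0.0, 0.0), subgradient = b - a^T x = 10.0
  y^{k+1} = -0.5 + 0.25*10.0 = 2.0
Step 4: y^k = 2.0, reduced costs: (6.0, 0.0)
  x^k = (0.0, 0.0), subgradient = b - a^T x = 10.0
  y^{k+1} = 2.0 + 0.25*10.0 = 4.5
Dual objective at y_4 = 4.5: reduced costs (1.0, -5.0), box minimizer x = (0.0, 11.0)
g(y_4) = b*y + (c1 - a1*y)*x1 + (c2 - a2*y)*x2 = 10*4.5 + 1.0*0.0 + (-5.0)*11.0 = 45.0 + 0.0 - 55.0 = -10.0


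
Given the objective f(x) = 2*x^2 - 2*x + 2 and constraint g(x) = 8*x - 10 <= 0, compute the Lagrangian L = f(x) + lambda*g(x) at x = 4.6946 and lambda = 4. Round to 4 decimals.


Step 1: Evaluate f(x).
f(4.6946) = 2*4.6946^2 - 2*4.6946 + 2 = 36.6893
Step 2: Evaluate g(x).
g(4.6946) = 8*4.6946 - 10 = 27.5568
Step 3: Compute Lagrangian.
L = 36.6893 + 4*27.5568 = 146.9165


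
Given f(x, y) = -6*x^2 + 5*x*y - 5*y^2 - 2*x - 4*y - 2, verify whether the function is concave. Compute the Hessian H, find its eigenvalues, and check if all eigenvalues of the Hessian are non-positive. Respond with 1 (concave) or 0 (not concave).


The Hessian of f(x,y) = -6*x^2 + 5*x*y - 5*y^2 - 2*x - 4*y - 2 is:
H = [[-12, 5], [5, -10]]
Trace = -12 - 10 = -22
Determinant = -12*-10 - (5)^2 = 95
Discriminant = (-22)^2 - 4*95 = 104.0
Eigenvalues: lambda_1 = -16.099, lambda_2 = -5.901
The function is concave.

1


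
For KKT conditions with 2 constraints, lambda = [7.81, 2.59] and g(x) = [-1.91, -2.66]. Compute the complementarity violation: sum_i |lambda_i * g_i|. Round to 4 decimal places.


KKT complementary slackness check:
lambda_1 * g_1 = 7.81 * -1.91 = -14.9171
lambda_2 * g_2 = 2.59 * -2.66 = -6.8894
Total violation = 14.9171 + 6.8894 = 21.8065


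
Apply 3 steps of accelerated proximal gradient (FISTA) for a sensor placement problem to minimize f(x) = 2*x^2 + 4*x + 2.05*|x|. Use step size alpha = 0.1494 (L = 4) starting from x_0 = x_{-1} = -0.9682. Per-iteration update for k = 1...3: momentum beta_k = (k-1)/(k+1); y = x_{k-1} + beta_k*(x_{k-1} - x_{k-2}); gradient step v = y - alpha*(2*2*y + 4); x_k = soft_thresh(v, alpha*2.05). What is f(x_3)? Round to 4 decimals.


FISTA on f(x) = 2*x^2 + 4*x + 2.05*|x|
L = 4, alpha = 0.1494
Iteration 1: beta = 0.0, y = -0.9682 + 0.0*(-0.9682 + 0.9682) = -0.9682
  grad(y) = 0.1272, v = y - alpha*grad = -0.9872
  prox(v) = soft_thresh(-0.9872, 0.3063) = -0.6809
Iteration 2: beta = 0.3333, y = -0.6809 + 0.3333*(-0.6809 + 0.9682) = -0.5852
  grad(y) = 1.6593, v = y - alpha*grad = -0.8331
  prox(v) = soft_thresh(-0.8331, 0.3063) = -0.5268
Iteration 3: beta = 0.5, y = -0.5268 + 0.5*(-0.5268 + 0.6809) = -0.4497
  grad(y) = 2.201, v = y - alpha*grad = -0.7786
  prox(v) = soft_thresh(-0.7786, 0.3063) = -0.4723
f(x_3) = 2*(-0.4723)^2 + 4*(-0.4723) + 2.05*|-0.4723| = -0.4749


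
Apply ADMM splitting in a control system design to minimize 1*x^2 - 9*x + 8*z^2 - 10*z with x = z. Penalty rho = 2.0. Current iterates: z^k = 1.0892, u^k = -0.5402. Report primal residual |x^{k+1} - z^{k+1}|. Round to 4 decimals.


ADMM iteration with rho = 2.0, z^k = 1.0892, u^k = -0.5402
Step 1: x-update.
Minimize 1*x^2 - 9*x + (2.0/2)*(x - 1.0892 - 0.5402)^2
FOC: (2*1 + 2.0)*x = 9 + 2.0*(1.0892 + 0.5402)
x^{k+1} = 3.0647
Step 2: z-update.
Minimize 8*z^2 - 10*z + (2.0/2)*(3.0647 - z - 0.5402)^2
FOC: (2*8 + 2.0)*z = 10 + 2.0*(3.0647 - 0.5402)
z^{k+1} = 0.8361
Step 3: u-update.
u^{k+1} = -0.5402 + 3.0647 - 0.8361 = 1.6884
Step 4: Primal residual = |3.0647 - 0.8361| = 2.2286


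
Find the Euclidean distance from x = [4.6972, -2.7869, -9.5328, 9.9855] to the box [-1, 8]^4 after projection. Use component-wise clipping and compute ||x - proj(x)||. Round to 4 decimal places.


Project each component onto [-1, 8].
clip(4.6972) = 4.6972, clip(-2.7869) = -1.0, clip(-9.5328) = -1.0, clip(9.9855) = 8.0
Projection = [4.6972, -1.0, -1.0, 8.0]
Squared diffs: [0.0, 3.193, 72.8087, 3.9422]
Distance = sqrt(79.9439) = 8.9411


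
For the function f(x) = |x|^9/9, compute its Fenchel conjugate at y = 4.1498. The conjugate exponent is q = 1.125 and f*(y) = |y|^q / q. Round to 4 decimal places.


The conjugate exponent q satisfies 1/p + 1/q = 1.
p = 9, so q = 9/(9 - 1) = 1.125
|y|^q = 4.1498^1.125 = 4.9577
f*(4.1498) = 4.9577 / 1.125 = 4.4068


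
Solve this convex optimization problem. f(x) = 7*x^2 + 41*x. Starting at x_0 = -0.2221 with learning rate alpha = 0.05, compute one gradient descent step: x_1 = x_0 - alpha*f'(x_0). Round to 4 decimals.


We compute the gradient at x_0 and apply the update.
f'(x) = 14*x + 41
f'(-0.2221) = 14*-0.2221 + 41 = 37.8906
x_1 = -0.2221 - 0.05*37.8906 = -2.1166


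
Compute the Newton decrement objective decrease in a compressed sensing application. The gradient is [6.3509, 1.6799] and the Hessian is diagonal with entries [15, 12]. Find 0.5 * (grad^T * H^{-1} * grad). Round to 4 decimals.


Step 1: H is diagonal, so H^(-1) * g = [0.4234, 0.14].
Step 2: g^T H^(-1) g = sum_i g_i^2 / H_ii
  = (6.3509)^2/15 + (1.6799)^2/12
  = 2.6889 + 0.2352 = 2.9241
Step 3: Objective decrease = 0.5 * g^T H^(-1) g = 1.4621


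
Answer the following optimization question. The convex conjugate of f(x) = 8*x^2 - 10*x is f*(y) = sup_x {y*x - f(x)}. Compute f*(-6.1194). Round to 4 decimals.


f*(y) = sup_x {y*x - a*x^2 - b*x} = sup_x {(y-b)*x - a*x^2}
FOC: (y - b) - 2a*x = 0 => x* = (y - b)/(2a)
x* = (-6.1194 + 10)/(2*8) = 0.2425
f*(-6.1194) = (y-b)^2/(4a) = (-6.1194 + 10)^2/(4*8)
= 15.0591/32 = 0.4706


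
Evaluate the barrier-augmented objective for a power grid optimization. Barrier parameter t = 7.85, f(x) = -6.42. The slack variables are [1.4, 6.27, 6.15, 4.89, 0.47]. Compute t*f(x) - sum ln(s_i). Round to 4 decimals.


Step 1: Compute log-barrier.
ln values: [0.3365, 1.8358, 1.8165, 1.5872, -0.755]
phi = -(0.3365 + 1.8358 + 1.8165 + 1.5872 - 0.755) = -4.8209
Step 2: Compute augmented objective.
t*f(x) = 7.85*-6.42 = -50.397
Total = -50.397 - 4.8209 = -55.2179


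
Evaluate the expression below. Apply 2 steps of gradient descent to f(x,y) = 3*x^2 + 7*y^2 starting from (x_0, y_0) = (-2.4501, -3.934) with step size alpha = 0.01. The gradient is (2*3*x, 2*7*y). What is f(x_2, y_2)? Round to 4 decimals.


Gradient descent on f(x,y) = 3*x^2 + 7*y^2.
Starting point: (-2.4501, -3.934), alpha = 0.01
Step 1: grad_x = 2*3*-2.4501 = -14.7006, grad_y = 2*7*-3.934 = -55.076
  x_1 = -2.4501 - 0.01*-14.7006 = -2.3031
  y_1 = -3.934 - 0.01*-55.076 = -3.3832
Step 2: grad_x = 2*3*-2.3031 = -13.8186, grad_y = 2*7*-3.3832 = -47.3654
  x_2 = -2.3031 - 0.01*-13.8186 = -2.1649
  y_2 = -3.3832 - 0.01*-47.3654 = -2.9096
f(-2.1649, -2.9096) = 3*(-2.1649)^2 + 7*(-2.9096)^2 = 73.3203


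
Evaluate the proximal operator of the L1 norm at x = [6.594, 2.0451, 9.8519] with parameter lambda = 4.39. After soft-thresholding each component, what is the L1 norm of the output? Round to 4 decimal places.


Soft-thresholding with lambda = 4.39:
prox(6.594) = sign(6.594)*max(|6.594| - 4.39, 0) = 2.204
prox(2.0451) = sign(2.0451)*max(|2.0451| - 4.39, 0) = 0.0
prox(9.8519) = sign(9.8519)*max(|9.8519| - 4.39, 0) = 5.4619
prox(x) = [2.204, 0.0, 5.4619]
||prox(x)||_1 = 2.204 + 0.0 + 5.4619 = 7.6659


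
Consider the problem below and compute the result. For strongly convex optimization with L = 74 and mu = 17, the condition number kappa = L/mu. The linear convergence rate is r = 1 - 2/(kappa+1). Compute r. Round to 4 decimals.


Step 1: Compute the condition number.
kappa = L/mu = 74/17 = 4.3529
Step 2: Compute the convergence rate.
r = 1 - 2/(kappa + 1) = 1 - 2*mu/(L + mu) = (L - mu)/(L + mu) = 57/91 = 0.6264


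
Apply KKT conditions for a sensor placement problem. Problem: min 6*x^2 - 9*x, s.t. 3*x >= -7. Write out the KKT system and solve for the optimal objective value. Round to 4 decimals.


Step 1: Try lambda = 0 (constraint inactive).
Stationarity: 2*6*x - 9 = 0
x* = 9/(2*6) = 0.75
Check constraint: 3*0.75 = 2.25 >= -7 -- satisfied.
Step 2: Compute optimal value.
f(x*) = 6*0.75^2 - 9*0.75 = -3.375


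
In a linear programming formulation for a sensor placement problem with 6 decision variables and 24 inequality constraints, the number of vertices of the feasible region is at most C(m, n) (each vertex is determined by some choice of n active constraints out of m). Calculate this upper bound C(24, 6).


Each vertex corresponds to some choice of n active constraints out of m, so the number of vertices is at most C(m, n) = m! / (n!(m-n)!).
m = 24, n = 6
Numerator: 24 * 23 * 22 * 21 * 20 * 19
Denominator: 6! = 720
C(24, 6) = 134596


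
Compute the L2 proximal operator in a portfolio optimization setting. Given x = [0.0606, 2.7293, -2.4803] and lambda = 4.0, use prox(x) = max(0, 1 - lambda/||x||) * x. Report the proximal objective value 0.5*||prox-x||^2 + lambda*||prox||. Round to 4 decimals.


Step 1: Compute ||x||.
||x|| = 3.6884
Step 2: Compute scaling factor.
scale = max(0, 1 - 4.0/3.6884) = 0.0
Step 3: prox(x) = [0.0, 0.0, -0.0]
||prox(x)|| = 0.0
Step 4: Proximal objective.
0.5*||prox-x||^2 = 6.8023
lambda*||prox|| = 0.0
Total = 6.8023


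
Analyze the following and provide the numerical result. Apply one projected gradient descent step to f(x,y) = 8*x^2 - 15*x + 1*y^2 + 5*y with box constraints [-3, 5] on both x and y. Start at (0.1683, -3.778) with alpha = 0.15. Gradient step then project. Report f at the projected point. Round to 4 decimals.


Step 1: Compute gradient at (0.1683, -3.778).
grad_x = 2*8*0.1683 - 15 = -12.3072
grad_y = 2*1*-3.778 + 5 = -2.556
Step 2: Gradient step.
x_raw = 0.1683 - 0.15*-12.3072 = 2.0144
y_raw = -3.778 - 0.15*-2.556 = -3.3946
Step 3: Project onto [-3, 5].
x_proj = clip(2.0144) = 2.0144
y_proj = clip(-3.3946) = -3.0
Step 4: Evaluate f.
f(2.0144, -3.0) = -3.7539


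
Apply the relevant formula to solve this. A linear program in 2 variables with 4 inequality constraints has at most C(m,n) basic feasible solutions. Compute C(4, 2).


Each vertex corresponds to some choice of n active constraints out of m, so the number of vertices is at most C(m, n) = m! / (n!(m-n)!).
m = 4, n = 2
Numerator: 4 * 3
Denominator: 2! = 2
C(4, 2) = 6


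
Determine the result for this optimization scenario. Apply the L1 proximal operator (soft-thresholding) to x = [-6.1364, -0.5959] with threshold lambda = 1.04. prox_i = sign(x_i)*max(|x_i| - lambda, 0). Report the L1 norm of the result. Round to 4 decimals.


Soft-thresholding with lambda = 1.04:
prox(-6.1364) = sign(-6.1364)*max(|-6.1364| - 1.04, 0) = -5.0964
prox(-0.5959) = sign(-0.5959)*max(|-0.5959| - 1.04, 0) = 0.0
prox(x) = [-5.0964, 0.0]
||prox(x)||_1 = 5.0964 + 0.0 = 5.0964


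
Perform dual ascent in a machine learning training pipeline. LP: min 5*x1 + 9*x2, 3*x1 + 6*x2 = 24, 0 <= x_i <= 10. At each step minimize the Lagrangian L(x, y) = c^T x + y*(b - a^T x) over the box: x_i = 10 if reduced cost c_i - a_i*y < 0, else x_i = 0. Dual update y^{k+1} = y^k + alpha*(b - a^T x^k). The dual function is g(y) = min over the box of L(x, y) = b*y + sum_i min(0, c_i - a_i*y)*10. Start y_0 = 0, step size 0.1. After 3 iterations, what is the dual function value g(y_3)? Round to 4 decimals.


Dual ascent for LP: min 5*x1 + 9*x2, 3*x1 + 6*x2 = 24, 0 <= x_i <= 10
Step 1: y^k = 0.0, reduced costs: (5.0, 9.0)
  x^k = (0.0, 0.0), subgradient = b - a^T x = 24.0
  y^{k+1} = 0.0 + 0.1*24.0 = 2.4
Step 2: y^k = 2.4, reduced costs: (-2.2, -5.4)
  x^k = (10.0, 10.0), subgradient = b - a^T x = -66.0
  y^{k+1} = 2.4 + 0.1*-66.0 = -4.2
Step 3: y^k = -4.2, reduced costs: (17.6, 34.2)
  x^k = (0.0, 0.0), subgradient = b - a^T x = 24.0
  y^{k+1} = -4.2 + 0.1*24.0 = -1.8
Dual objective at y_3 = -1.8: reduced costs (10.4, 19.8), box minimizer x = (0.0, 0.0)
g(y_3) = b*y + (c1 - a1*y)*x1 + (c2 - a2*y)*x2 = 24*(-1.8) + 10.4*0.0 + 19.8*0.0 = -43.2 + 0.0 + 0.0 = -43.2


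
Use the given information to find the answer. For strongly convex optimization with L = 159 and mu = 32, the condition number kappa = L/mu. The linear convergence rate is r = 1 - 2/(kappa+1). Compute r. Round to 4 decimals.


Step 1: Compute the condition number.
kappa = L/mu = 159/32 = 4.9688
Step 2: Compute the convergence rate.
r = 1 - 2/(kappa + 1) = 1 - 2*mu/(L + mu) = (L - mu)/(L + mu) = 127/191 = 0.6649


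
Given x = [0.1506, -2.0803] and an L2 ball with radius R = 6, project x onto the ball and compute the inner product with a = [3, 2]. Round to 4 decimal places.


Step 1: Compute ||x|| (intermediates to 6 decimals).
||x|| = sqrt(0.1506^2 + (-2.0803)^2) = 2.085744
Step 2: Project.
Since ||x|| <= R, proj = x (no scaling needed).
proj(x) = [0.1506, -2.0803]
Step 3: Dot product.
a^T * proj(x) = 3*0.1506 + 2*(-2.0803) = -3.7088


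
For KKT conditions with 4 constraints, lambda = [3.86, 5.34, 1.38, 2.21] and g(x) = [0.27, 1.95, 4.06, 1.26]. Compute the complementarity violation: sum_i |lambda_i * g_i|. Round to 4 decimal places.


KKT complementary slackness check:
lambda_1 * g_1 = 3.86 * 0.27 = 1.0422
lambda_2 * g_2 = 5.34 * 1.95 = 10.413
lambda_3 * g_3 = 1.38 * 4.06 = 5.6028
lambda_4 * g_4 = 2.21 * 1.26 = 2.7846
Total violation = 1.0422 + 10.413 + 5.6028 + 2.7846 = 19.8426


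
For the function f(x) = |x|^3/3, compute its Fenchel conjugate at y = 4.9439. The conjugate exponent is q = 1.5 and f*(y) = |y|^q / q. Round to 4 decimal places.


The conjugate exponent q satisfies 1/p + 1/q = 1.
p = 3, so q = 3/(3 - 1) = 1.5
|y|^q = 4.9439^1.5 = 10.9927
f*(4.9439) = 10.9927 / 1.5 = 7.3285


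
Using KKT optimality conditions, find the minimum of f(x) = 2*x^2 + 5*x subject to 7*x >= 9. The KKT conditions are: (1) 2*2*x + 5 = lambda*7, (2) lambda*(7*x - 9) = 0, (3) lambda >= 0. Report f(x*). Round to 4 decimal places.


Step 1: Try lambda = 0 (constraint inactive).
x_unc = -5/(2*2) = -1.25
Check: 7*-1.25 = -8.75 < 9 -- violated!
Step 2: Constraint must be active: 7*x = 9
x* = 9/7 = 1.2857 (rounded; the exact value 9/7 is used below)
lambda = (2*2*(9/7) + 5)/7 = 1.449
Step 3: Compute optimal value.
f(x*) = 2*(9/7)^2 + 5*(9/7) = 9.7347


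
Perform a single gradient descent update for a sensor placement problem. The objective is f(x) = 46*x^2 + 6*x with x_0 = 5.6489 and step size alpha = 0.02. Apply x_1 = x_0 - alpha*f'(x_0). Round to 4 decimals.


We compute the gradient at x_0 and apply the update.
f'(x) = 92*x + 6
f'(5.6489) = 92*5.6489 + 6 = 525.6988
x_1 = 5.6489 - 0.02*525.6988 = -4.8651


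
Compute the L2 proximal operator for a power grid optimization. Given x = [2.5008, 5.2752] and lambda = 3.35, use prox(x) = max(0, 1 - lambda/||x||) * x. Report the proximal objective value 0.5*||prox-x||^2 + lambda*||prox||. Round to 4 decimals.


Step 1: Compute ||x||.
||x|| = 5.838
Step 2: Compute scaling factor.
scale = max(0, 1 - 3.35/5.838) = 0.4262
Step 3: prox(x) = [1.0658, 2.2481]
||prox(x)|| = 2.488
Step 4: Proximal objective.
0.5*||prox-x||^2 = 5.6113
lambda*||prox|| = 8.3348
Total = 13.9459


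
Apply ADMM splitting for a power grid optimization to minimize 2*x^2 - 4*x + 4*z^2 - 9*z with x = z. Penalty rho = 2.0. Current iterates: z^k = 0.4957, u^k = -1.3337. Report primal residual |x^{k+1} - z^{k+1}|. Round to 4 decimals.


ADMM iteration with rho = 2.0, z^k = 0.4957, u^k = -1.3337
Step 1: x-update.
Minimize 2*x^2 - 4*x + (2.0/2)*(x - 0.4957 - 1.3337)^2
FOC: (2*2 + 2.0)*x = 4 + 2.0*(0.4957 + 1.3337)
x^{k+1} = 1.2765
Step 2: z-update.
Minimize 4*z^2 - 9*z + (2.0/2)*(1.2765 - z - 1.3337)^2
FOC: (2*4 + 2.0)*z = 9 + 2.0*(1.2765 - 1.3337)
z^{k+1} = 0.8886
Step 3: u-update.
u^{k+1} = -1.3337 + 1.2765 - 0.8886 = -0.9458
Step 4: Primal residual = |1.2765 - 0.8886| = 0.3879


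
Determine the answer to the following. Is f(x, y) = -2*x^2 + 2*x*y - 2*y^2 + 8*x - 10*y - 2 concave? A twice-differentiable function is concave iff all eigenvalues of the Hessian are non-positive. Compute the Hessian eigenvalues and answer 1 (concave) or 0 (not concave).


The Hessian of f(x,y) = -2*x^2 + 2*x*y - 2*y^2 + 8*x - 10*y - 2 is:
H = [[-4, 2], [2, -4]]
Trace = -4 - 4 = -8
Determinant = -4*-4 - (2)^2 = 12
Discriminant = (-8)^2 - 4*12 = 16.0
Eigenvalues: lambda_1 = -6.0, lambda_2 = -2.0
The function is concave.

1


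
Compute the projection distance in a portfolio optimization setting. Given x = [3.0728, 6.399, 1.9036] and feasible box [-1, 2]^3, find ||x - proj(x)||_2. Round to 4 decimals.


Project each component onto [-1, 2].
clip(3.0728) = 2.0, clip(6.399) = 2.0, clip(1.9036) = 1.9036
Projection = [2.0, 2.0, 1.9036]
Squared diffs: [1.1509, 19.3512, 0.0]
Distance = sqrt(20.5021) = 4.5279


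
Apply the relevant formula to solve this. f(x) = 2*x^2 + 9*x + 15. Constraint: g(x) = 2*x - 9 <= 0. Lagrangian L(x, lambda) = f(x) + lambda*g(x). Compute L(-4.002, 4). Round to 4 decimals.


Step 1: Evaluate f(x).
f(-4.002) = 2*(-4.002)^2 + 9*(-4.002) + 15 = 11.014
Step 2: Evaluate g(x).
g(-4.002) = 2*-4.002 - 9 = -17.004
Step 3: Compute Lagrangian.
L = 11.014 + 4*-17.004 = -57.002
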